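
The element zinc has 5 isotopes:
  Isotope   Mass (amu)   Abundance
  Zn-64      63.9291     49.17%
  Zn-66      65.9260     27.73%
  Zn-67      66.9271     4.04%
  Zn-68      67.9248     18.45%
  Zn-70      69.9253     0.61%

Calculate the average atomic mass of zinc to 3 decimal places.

Ar = Σ fᵢ·mᵢ = 0.4917 × 63.9291 + 0.2773 × 65.9260 + 0.0404 × 66.9271 + 0.1845 × 67.9248 + 0.0061 × 69.9253
= 31.43394 + 18.28128 + 2.70385 + 12.53213 + 0.42654 = 65.37774 amu

65.378 amu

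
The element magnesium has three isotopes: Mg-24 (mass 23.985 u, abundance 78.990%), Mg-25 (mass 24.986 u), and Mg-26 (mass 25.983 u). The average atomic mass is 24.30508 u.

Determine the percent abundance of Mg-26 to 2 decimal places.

11.01%

The remaining 21.010% is split between Mg-25 (fraction x) and Mg-26 (fraction 0.21010 − x).
Substituting: 24.986x + 25.983(0.21010 − x) = 5.3593285
(24.986 − 25.983)x = -0.0996998  ⇒  x = 0.10000, y = 0.11010
Mg-25: 10.00%, Mg-26: 11.01%.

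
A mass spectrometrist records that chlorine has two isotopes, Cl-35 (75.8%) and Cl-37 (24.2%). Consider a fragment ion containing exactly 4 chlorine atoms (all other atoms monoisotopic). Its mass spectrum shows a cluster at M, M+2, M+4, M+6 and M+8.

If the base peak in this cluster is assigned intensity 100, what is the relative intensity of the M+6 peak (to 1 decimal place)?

Term probabilities: M 0.3301, M+2 0.4216, M+4 0.2019, M+6 0.0430, M+8 0.0034. Base peak = M+2.
P(M+2) = C(4,1) × 0.758^3 × 0.242^1 = 4 × 0.43551951 × 0.2420 = 0.421583 (base)
P(M+6) = C(4,3) × 0.758^1 × 0.242^3 = 4 × 0.7580 × 0.01417249 = 0.042971
Relative intensity = 0.042971 / 0.421583 × 100 = 10.2

10.2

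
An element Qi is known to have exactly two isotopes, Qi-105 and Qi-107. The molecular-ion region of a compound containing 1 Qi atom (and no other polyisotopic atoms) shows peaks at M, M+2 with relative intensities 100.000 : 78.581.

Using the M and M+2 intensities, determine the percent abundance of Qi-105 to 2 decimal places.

Write p for the Qi-105 fraction. I(M+2)/I(M) = [C(1,1)·p^0·(1−p)] / p^1 = 1·(1−p)/p = 78.581/100.000 = 0.7858
(1−p)/p = 0.7858/1 = 0.7858  ⇒  p = 1/(1 + 0.7858) = 0.5600
Qi-105: 56.00%, Qi-107: 44.00%.

56.00%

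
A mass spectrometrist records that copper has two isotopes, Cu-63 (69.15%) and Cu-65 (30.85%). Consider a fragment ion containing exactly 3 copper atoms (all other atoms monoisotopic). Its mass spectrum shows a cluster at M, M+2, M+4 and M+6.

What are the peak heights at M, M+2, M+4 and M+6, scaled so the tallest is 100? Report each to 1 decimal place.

74.7 : 100.0 : 44.6 : 6.6

Each Cu atom is independently Cu-63 (p = 0.6915) or Cu-65 (q = 0.3085); the cluster is the binomial expansion (p + q)^3.
P(M) = 0.6915^3 = 0.330656
P(M+2) = 3 × 0.6915^2 × 0.3085^1 = 0.442548
P(M+4) = 3 × 0.6915^1 × 0.3085^2 = 0.197435
P(M+6) = 0.3085^3 = 0.029361
The M+2 peak is largest (0.442548); scaling to 100 gives 74.7 : 100.0 : 44.6 : 6.6.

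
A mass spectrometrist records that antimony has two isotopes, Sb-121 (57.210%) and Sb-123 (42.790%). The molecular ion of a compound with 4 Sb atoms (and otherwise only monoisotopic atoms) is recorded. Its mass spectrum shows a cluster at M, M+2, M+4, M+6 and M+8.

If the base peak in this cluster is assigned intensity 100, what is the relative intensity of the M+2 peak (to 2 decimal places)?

Term probabilities: M 0.1071, M+2 0.3205, M+4 0.3596, M+6 0.1793, M+8 0.0335. Base peak = M+4.
P(M+4) = C(4,2) × 0.57210^2 × 0.42790^2 = 6 × 0.32729841 × 0.18309841 = 0.359567 (base)
P(M+2) = C(4,1) × 0.57210^3 × 0.42790^1 = 4 × 0.18724742 × 0.4279 = 0.320493
Relative intensity = 0.320493 / 0.359567 × 100 = 89.13

89.13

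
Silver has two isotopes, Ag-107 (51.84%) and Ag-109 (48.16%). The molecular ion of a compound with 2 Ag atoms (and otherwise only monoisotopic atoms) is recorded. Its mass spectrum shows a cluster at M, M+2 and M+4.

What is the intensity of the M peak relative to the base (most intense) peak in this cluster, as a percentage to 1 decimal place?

53.8%

(0.5184 + 0.4816)^2 gives M 0.2687, M+2 0.4993, M+4 0.2319; the largest is M+2.
P(M+2) = C(2,1) × 0.5184^1 × 0.4816^1 = 2 × 0.5184 × 0.4816 = 0.499323 (base)
P(M) = C(2,0) × 0.5184^2 × 0.4816^0 = 1 × 0.26873856 × 1.0000 = 0.268739
Relative intensity = 0.268739 / 0.499323 × 100 = 53.8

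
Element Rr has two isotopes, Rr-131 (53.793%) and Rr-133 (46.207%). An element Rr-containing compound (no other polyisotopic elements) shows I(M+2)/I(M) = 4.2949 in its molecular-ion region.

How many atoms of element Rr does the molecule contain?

For n independent Rr atoms, I(M+2)/I(M) = n · (abundance Rr-133) / (abundance Rr-131) = n · 0.46207/0.53793.
n = 4.2949 × 0.53793/0.46207 = 5.00 ≈ 5

5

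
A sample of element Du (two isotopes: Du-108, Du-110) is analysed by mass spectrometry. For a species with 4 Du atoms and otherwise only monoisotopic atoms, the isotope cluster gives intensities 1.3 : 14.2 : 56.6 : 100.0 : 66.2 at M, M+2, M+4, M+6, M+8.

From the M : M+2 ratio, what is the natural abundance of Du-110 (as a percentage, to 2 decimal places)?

73.20%

Write p for the Du-108 fraction. I(M+2)/I(M) = [C(4,1)·p^3·(1−p)] / p^4 = 4·(1−p)/p = 14.2/1.3 = 10.9231
(1−p)/p = 10.9231/4 = 2.7308  ⇒  p = 1/(1 + 2.7308) = 0.2680
Du-108: 26.80%, Du-110: 73.20%.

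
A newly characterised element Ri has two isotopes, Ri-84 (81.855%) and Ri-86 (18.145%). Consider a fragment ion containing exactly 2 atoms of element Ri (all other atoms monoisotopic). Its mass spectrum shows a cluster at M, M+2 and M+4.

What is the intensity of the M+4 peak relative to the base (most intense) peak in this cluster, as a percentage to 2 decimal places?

(0.81855 + 0.18145)^2 gives M 0.6700, M+2 0.2971, M+4 0.0329; the largest is M.
P(M) = C(2,0) × 0.81855^2 × 0.18145^0 = 1 × 0.6700241 × 1.0000 = 0.670024 (base)
P(M+4) = C(2,2) × 0.81855^0 × 0.18145^2 = 1 × 1.0000 × 0.0329241 = 0.032924
Relative intensity = 0.032924 / 0.670024 × 100 = 4.91

4.91%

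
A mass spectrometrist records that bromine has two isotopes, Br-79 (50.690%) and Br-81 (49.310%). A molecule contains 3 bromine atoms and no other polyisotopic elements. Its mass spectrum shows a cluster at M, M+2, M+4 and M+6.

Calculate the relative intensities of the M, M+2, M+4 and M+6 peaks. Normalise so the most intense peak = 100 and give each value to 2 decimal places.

Each Br atom is independently Br-79 (p = 0.50690) or Br-81 (q = 0.49310); the cluster is the binomial expansion (p + q)^3.
P(M) = 0.50690^3 = 0.130247
P(M+2) = 3 × 0.50690^2 × 0.49310^1 = 0.380103
P(M+4) = 3 × 0.50690^1 × 0.49310^2 = 0.369755
P(M+6) = 0.49310^3 = 0.119896
The M+2 peak is largest (0.380103); scaling to 100 gives 34.27 : 100.00 : 97.28 : 31.54.

34.27 : 100.00 : 97.28 : 31.54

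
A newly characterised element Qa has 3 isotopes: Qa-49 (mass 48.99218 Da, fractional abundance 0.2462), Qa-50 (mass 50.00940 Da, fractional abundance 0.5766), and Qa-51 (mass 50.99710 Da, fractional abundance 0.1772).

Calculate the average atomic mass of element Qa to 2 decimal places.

Weight each isotope mass by its fractional abundance: 0.2462 × 48.99218 + 0.5766 × 50.00940 + 0.1772 × 50.99710
= 12.061875 + 28.835420 + 9.036686 = 49.933981 Da

49.93 Da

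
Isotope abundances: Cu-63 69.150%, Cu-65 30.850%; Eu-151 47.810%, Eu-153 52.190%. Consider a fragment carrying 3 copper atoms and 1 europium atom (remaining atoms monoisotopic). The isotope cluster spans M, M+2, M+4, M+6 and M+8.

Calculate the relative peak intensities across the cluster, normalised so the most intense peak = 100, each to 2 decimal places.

Copper pattern (n=3): 0.33065611 : 0.44254842 : 0.19743483 : 0.02936064
Europium pattern (n=1): 0.4781 : 0.5219
Convolve the two distributions (both contribute in 2-u steps):
  M: 0.33065611×0.4781 = 0.158087
  M+2: 0.33065611×0.5219 + 0.44254842×0.4781 = 0.384152
  M+4: 0.44254842×0.5219 + 0.19743483×0.4781 = 0.325360
  M+6: 0.19743483×0.5219 + 0.02936064×0.4781 = 0.117079
  M+8: 0.02936064×0.5219 = 0.015323
Scale to base peak (0.384152) = 100: 41.15 : 100.00 : 84.70 : 30.48 : 3.99

41.15 : 100.00 : 84.70 : 30.48 : 3.99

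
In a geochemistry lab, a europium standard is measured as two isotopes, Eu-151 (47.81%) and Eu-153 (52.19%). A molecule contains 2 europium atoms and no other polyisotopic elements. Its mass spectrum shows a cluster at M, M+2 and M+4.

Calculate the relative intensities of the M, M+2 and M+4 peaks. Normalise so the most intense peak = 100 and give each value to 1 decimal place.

The 2 Eu atoms are independent, so intensities follow the terms of (0.4781 + 0.5219)^2.
P(M) = 0.4781^2 = 0.228580
P(M+2) = 2 × 0.4781^1 × 0.5219^1 = 0.499041
P(M+4) = 0.5219^2 = 0.272380
The M+2 peak is largest (0.499041); scaling to 100 gives 45.8 : 100.0 : 54.6.

45.8 : 100.0 : 54.6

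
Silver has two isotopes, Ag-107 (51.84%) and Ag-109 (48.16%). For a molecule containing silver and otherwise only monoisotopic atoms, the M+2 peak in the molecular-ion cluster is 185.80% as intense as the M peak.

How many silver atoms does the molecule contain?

2

For n independent Ag atoms, I(M+2)/I(M) = n · (abundance Ag-109) / (abundance Ag-107) = n · 0.4816/0.5184.
n = 1.8580 × 0.5184/0.4816 = 2.00 ≈ 2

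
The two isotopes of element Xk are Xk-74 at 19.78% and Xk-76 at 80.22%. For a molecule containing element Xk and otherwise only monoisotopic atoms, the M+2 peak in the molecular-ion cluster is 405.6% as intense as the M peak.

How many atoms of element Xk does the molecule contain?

The M+2/M ratio from n Xk atoms is n · q/p = n · 0.8022/0.1978.
n = 4.056 × 0.1978/0.8022 = 1.00 ≈ 1

1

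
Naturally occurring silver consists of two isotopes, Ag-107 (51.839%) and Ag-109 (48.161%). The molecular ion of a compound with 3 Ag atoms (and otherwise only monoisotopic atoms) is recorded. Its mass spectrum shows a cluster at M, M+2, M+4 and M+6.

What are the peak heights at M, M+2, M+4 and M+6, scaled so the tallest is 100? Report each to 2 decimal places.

35.88 : 100.00 : 92.90 : 28.77

Expanding (0.51839 + 0.48161)^3:
P(M) = 0.51839^3 = 0.139306
P(M+2) = 3 × 0.51839^2 × 0.48161^1 = 0.388267
P(M+4) = 3 × 0.51839^1 × 0.48161^2 = 0.360719
P(M+6) = 0.48161^3 = 0.111709
The M+2 peak is largest (0.388267); scaling to 100 gives 35.88 : 100.00 : 92.90 : 28.77.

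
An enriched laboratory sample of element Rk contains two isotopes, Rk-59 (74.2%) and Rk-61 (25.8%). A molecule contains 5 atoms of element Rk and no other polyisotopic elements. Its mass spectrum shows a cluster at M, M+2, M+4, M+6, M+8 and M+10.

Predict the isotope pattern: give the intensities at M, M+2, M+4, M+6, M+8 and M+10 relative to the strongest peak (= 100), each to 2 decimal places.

57.52 : 100.00 : 69.54 : 24.18 : 4.20 : 0.29

The 5 Rk atoms are independent, so intensities follow the terms of (0.742 + 0.258)^5.
P(M) = 0.742^5 = 0.224916
P(M+2) = 5 × 0.742^4 × 0.258^1 = 0.391026
P(M+4) = 10 × 0.742^3 × 0.258^2 = 0.271926
P(M+6) = 10 × 0.742^2 × 0.258^3 = 0.094551
P(M+8) = 5 × 0.742^1 × 0.258^4 = 0.016438
P(M+10) = 0.258^5 = 0.001143
The M+2 peak is largest (0.391026); scaling to 100 gives 57.52 : 100.00 : 69.54 : 24.18 : 4.20 : 0.29.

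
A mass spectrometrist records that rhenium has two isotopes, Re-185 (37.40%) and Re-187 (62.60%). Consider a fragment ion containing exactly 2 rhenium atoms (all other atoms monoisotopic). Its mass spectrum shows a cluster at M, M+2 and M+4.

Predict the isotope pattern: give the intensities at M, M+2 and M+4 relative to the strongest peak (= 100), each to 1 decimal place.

29.9 : 100.0 : 83.7

The 2 Re atoms are independent, so intensities follow the terms of (0.3740 + 0.6260)^2.
P(M) = 0.3740^2 = 0.139876
P(M+2) = 2 × 0.3740^1 × 0.6260^1 = 0.468248
P(M+4) = 0.6260^2 = 0.391876
The M+2 peak is largest (0.468248); scaling to 100 gives 29.9 : 100.0 : 83.7.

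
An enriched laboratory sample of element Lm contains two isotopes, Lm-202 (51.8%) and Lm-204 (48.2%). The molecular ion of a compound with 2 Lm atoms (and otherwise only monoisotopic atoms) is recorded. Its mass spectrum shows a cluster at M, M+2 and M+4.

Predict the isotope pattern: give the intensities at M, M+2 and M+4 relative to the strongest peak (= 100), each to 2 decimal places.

The 2 Lm atoms are independent, so intensities follow the terms of (0.518 + 0.482)^2.
P(M) = 0.518^2 = 0.268324
P(M+2) = 2 × 0.518^1 × 0.482^1 = 0.499352
P(M+4) = 0.482^2 = 0.232324
The M+2 peak is largest (0.499352); scaling to 100 gives 53.73 : 100.00 : 46.53.

53.73 : 100.00 : 46.53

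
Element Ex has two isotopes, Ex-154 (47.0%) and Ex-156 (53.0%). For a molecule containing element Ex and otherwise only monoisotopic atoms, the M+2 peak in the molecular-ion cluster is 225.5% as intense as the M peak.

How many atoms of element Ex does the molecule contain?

The M+2/M ratio from n Ex atoms is n · q/p = n · 0.530/0.470.
n = 2.255 × 0.470/0.530 = 2.00 ≈ 2

2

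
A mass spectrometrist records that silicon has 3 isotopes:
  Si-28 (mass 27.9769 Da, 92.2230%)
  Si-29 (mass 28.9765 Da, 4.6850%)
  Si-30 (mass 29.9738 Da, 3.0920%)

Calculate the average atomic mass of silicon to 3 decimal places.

Weight each isotope mass by its fractional abundance: 0.922230 × 27.9769 + 0.046850 × 28.9765 + 0.030920 × 29.9738
= 25.80114 + 1.35755 + 0.92679 = 28.08548 Da

28.085 Da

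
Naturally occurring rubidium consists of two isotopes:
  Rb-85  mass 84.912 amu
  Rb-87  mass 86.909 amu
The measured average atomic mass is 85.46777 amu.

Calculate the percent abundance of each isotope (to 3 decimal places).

Rb-85: 72.170%, Rb-87: 27.830%

Let x be the fractional abundance of Rb-85; then Rb-87 has abundance 1 − x.
84.912·x + 86.909·(1 − x) = 85.46777
(84.912 − 86.909)·x = 85.46777 − 86.909
x = -1.44123 / -1.997 = 0.72170 → 72.170% Rb-85, 27.830% Rb-87.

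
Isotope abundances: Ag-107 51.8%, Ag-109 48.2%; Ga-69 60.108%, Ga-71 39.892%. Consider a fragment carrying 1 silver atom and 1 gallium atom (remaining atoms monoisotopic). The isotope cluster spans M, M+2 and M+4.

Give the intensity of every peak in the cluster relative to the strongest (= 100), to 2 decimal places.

62.73 : 100.00 : 38.74

Silver pattern (n=1): 0.5180 : 0.4820
Gallium pattern (n=1): 0.60108 : 0.39892
Convolve the two distributions (both contribute in 2-u steps):
  M: 0.5180×0.60108 = 0.311359
  M+2: 0.5180×0.39892 + 0.4820×0.60108 = 0.496361
  M+4: 0.4820×0.39892 = 0.192279
Scale to base peak (0.496361) = 100: 62.73 : 100.00 : 38.74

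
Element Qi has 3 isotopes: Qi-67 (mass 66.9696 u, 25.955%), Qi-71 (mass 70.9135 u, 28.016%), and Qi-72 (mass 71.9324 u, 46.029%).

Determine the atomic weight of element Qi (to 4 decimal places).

70.3589 u

Weight each isotope mass by its fractional abundance: 0.25955 × 66.9696 + 0.28016 × 70.9135 + 0.46029 × 71.9324
= 17.38196 + 19.86713 + 33.10976 = 70.35885 u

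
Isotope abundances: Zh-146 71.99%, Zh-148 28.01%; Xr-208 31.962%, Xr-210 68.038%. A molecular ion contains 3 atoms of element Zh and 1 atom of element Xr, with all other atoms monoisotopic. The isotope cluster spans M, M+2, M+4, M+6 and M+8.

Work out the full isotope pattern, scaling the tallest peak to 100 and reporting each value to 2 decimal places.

Element Zh pattern (n=3): 0.3730925 : 0.43549053 : 0.16944144 : 0.02197553
Element Xr pattern (n=1): 0.31962 : 0.68038
Convolve the two distributions (both contribute in 2-u steps):
  M: 0.3730925×0.31962 = 0.119248
  M+2: 0.3730925×0.68038 + 0.43549053×0.31962 = 0.393036
  M+4: 0.43549053×0.68038 + 0.16944144×0.31962 = 0.350456
  M+6: 0.16944144×0.68038 + 0.02197553×0.31962 = 0.122308
  M+8: 0.02197553×0.68038 = 0.014952
Scale to base peak (0.393036) = 100: 30.34 : 100.00 : 89.17 : 31.12 : 3.80

30.34 : 100.00 : 89.17 : 31.12 : 3.80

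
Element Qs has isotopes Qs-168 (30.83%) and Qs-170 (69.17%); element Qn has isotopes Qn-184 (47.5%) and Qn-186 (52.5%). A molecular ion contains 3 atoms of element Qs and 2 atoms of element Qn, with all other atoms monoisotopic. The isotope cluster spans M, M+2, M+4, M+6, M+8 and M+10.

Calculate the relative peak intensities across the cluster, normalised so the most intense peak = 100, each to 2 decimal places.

Element Qs pattern (n=3): 0.02930357 : 0.19723595 : 0.44251738 : 0.3309431
Element Qn pattern (n=2): 0.225625 : 0.49875 : 0.275625
Convolve the two distributions (both contribute in 2-u steps):
  M: 0.02930357×0.225625 = 0.006612
  M+2: 0.02930357×0.49875 + 0.19723595×0.225625 = 0.059117
  M+4: 0.02930357×0.275625 + 0.19723595×0.49875 + 0.44251738×0.225625 = 0.206291
  M+6: 0.19723595×0.275625 + 0.44251738×0.49875 + 0.3309431×0.225625 = 0.349738
  M+8: 0.44251738×0.275625 + 0.3309431×0.49875 = 0.287027
  M+10: 0.3309431×0.275625 = 0.091216
Scale to base peak (0.349738) = 100: 1.89 : 16.90 : 58.98 : 100.00 : 82.07 : 26.08

1.89 : 16.90 : 58.98 : 100.00 : 82.07 : 26.08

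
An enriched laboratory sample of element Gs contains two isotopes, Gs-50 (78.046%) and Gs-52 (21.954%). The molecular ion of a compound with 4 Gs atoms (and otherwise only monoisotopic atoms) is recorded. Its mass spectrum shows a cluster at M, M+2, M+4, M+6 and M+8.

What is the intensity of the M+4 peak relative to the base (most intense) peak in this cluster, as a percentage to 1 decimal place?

42.2%

(0.78046 + 0.21954)^4 gives M 0.3710, M+2 0.4175, M+4 0.1761, M+6 0.0330, M+8 0.0023; the largest is M+2.
P(M+2) = C(4,1) × 0.78046^3 × 0.21954^1 = 4 × 0.47539209 × 0.21954 = 0.417470 (base)
P(M+4) = C(4,2) × 0.78046^2 × 0.21954^2 = 6 × 0.60911781 × 0.04819781 = 0.176149
Relative intensity = 0.176149 / 0.417470 × 100 = 42.2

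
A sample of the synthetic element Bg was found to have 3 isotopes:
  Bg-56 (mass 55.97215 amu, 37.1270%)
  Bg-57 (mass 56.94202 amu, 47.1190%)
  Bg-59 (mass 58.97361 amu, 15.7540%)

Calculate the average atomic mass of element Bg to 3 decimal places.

56.902 amu

Ar = Σ fᵢ·mᵢ = 0.371270 × 55.97215 + 0.471190 × 56.94202 + 0.157540 × 58.97361
= 20.780780 + 26.830510 + 9.290703 = 56.901993 amu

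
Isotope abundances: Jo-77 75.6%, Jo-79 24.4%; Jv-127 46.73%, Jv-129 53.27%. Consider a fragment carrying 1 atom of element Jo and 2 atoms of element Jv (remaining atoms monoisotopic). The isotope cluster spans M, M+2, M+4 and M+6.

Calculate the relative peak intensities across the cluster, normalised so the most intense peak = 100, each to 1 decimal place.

Element Jo pattern (n=1): 0.7560 : 0.2440
Element Jv pattern (n=2): 0.21836929 : 0.49786142 : 0.28376929
Convolve the two distributions (both contribute in 2-u steps):
  M: 0.7560×0.21836929 = 0.165087
  M+2: 0.7560×0.49786142 + 0.2440×0.21836929 = 0.429665
  M+4: 0.7560×0.28376929 + 0.2440×0.49786142 = 0.336008
  M+6: 0.2440×0.28376929 = 0.069240
Scale to base peak (0.429665) = 100: 38.4 : 100.0 : 78.2 : 16.1

38.4 : 100.0 : 78.2 : 16.1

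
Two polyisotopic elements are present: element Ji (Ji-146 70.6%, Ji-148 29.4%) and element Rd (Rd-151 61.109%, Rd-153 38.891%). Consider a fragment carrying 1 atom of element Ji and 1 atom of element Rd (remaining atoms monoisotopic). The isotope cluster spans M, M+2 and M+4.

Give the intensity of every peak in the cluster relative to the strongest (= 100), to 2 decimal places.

Element Ji pattern (n=1): 0.7060 : 0.2940
Element Rd pattern (n=1): 0.61109 : 0.38891
Convolve the two distributions (both contribute in 2-u steps):
  M: 0.7060×0.61109 = 0.431430
  M+2: 0.7060×0.38891 + 0.2940×0.61109 = 0.454231
  M+4: 0.2940×0.38891 = 0.114340
Scale to base peak (0.454231) = 100: 94.98 : 100.00 : 25.17

94.98 : 100.00 : 25.17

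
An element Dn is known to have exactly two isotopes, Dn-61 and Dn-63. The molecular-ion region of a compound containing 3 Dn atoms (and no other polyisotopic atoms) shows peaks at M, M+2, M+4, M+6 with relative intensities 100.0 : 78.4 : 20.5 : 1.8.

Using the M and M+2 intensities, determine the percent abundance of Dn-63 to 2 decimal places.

If p is the fraction of Dn that is Dn-61, then I(M+2)/I(M) = [C(3,1)·p^2·(1−p)] / p^3 = 3·(1−p)/p = 78.4/100.0 = 0.7840
(1−p)/p = 0.7840/3 = 0.2613  ⇒  p = 1/(1 + 0.2613) = 0.7928
Dn-61: 79.28%, Dn-63: 20.72%.

20.72%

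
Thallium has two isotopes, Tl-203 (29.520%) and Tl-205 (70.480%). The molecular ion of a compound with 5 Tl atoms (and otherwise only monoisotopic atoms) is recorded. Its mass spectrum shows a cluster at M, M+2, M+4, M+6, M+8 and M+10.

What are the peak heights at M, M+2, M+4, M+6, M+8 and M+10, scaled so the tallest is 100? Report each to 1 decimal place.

The 5 Tl atoms are independent, so intensities follow the terms of (0.29520 + 0.70480)^5.
P(M) = 0.29520^5 = 0.002242
P(M+2) = 5 × 0.29520^4 × 0.70480^1 = 0.026761
P(M+4) = 10 × 0.29520^3 × 0.70480^2 = 0.127785
P(M+6) = 10 × 0.29520^2 × 0.70480^3 = 0.305092
P(M+8) = 5 × 0.29520^1 × 0.70480^4 = 0.364208
P(M+10) = 0.70480^5 = 0.173912
The M+8 peak is largest (0.364208); scaling to 100 gives 0.6 : 7.3 : 35.1 : 83.8 : 100.0 : 47.8.

0.6 : 7.3 : 35.1 : 83.8 : 100.0 : 47.8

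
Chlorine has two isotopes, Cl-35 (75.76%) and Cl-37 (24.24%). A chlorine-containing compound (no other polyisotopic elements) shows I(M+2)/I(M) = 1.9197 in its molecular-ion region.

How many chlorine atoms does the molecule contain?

With n Cl atoms, P(M+2)/P(M) = C(n,1)·p^(n−1)q / p^n = n·q/p = n · 0.2424/0.7576.
n = 1.9197 × 0.7576/0.2424 = 6.00 ≈ 6

6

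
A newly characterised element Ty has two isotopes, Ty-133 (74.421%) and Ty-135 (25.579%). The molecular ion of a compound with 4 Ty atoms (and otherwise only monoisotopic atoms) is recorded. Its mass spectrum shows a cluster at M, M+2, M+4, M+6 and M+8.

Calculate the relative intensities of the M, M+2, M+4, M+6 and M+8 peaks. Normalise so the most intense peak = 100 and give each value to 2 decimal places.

72.74 : 100.00 : 51.56 : 11.81 : 1.02

The 4 Ty atoms are independent, so intensities follow the terms of (0.74421 + 0.25579)^4.
P(M) = 0.74421^4 = 0.306748
P(M+2) = 4 × 0.74421^3 × 0.25579^1 = 0.421726
P(M+4) = 6 × 0.74421^2 × 0.25579^2 = 0.217425
P(M+6) = 4 × 0.74421^1 × 0.25579^3 = 0.049820
P(M+8) = 0.25579^4 = 0.004281
The M+2 peak is largest (0.421726); scaling to 100 gives 72.74 : 100.00 : 51.56 : 11.81 : 1.02.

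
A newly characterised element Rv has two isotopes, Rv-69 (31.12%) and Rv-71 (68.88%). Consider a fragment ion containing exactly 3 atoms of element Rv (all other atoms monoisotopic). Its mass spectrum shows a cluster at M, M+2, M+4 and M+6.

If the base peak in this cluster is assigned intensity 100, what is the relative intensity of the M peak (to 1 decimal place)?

6.8

Binomial terms of (0.3112 + 0.6888)^3: M 0.0301, M+2 0.2001, M+4 0.4429, M+6 0.3268 → M+4 is the base peak.
P(M+4) = C(3,2) × 0.3112^1 × 0.6888^2 = 3 × 0.3112 × 0.47444544 = 0.442942 (base)
P(M) = C(3,0) × 0.3112^3 × 0.6888^0 = 1 × 0.0301383 × 1.0000 = 0.030138
Relative intensity = 0.030138 / 0.442942 × 100 = 6.8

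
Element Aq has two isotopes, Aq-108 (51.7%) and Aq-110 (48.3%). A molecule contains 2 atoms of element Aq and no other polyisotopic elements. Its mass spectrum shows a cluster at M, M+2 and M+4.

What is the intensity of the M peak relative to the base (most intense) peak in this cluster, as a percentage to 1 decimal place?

Binomial terms of (0.517 + 0.483)^2: M 0.2673, M+2 0.4994, M+4 0.2333 → M+2 is the base peak.
P(M+2) = C(2,1) × 0.517^1 × 0.483^1 = 2 × 0.5170 × 0.4830 = 0.499422 (base)
P(M) = C(2,0) × 0.517^2 × 0.483^0 = 1 × 0.267289 × 1.0000 = 0.267289
Relative intensity = 0.267289 / 0.499422 × 100 = 53.5

53.5%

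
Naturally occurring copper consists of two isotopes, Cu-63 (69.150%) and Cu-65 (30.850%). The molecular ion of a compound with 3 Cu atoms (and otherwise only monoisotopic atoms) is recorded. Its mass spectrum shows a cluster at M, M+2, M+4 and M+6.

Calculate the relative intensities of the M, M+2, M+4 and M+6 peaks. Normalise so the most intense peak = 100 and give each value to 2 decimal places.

Expanding (0.69150 + 0.30850)^3:
P(M) = 0.69150^3 = 0.330656
P(M+2) = 3 × 0.69150^2 × 0.30850^1 = 0.442548
P(M+4) = 3 × 0.69150^1 × 0.30850^2 = 0.197435
P(M+6) = 0.30850^3 = 0.029361
The M+2 peak is largest (0.442548); scaling to 100 gives 74.72 : 100.00 : 44.61 : 6.63.

74.72 : 100.00 : 44.61 : 6.63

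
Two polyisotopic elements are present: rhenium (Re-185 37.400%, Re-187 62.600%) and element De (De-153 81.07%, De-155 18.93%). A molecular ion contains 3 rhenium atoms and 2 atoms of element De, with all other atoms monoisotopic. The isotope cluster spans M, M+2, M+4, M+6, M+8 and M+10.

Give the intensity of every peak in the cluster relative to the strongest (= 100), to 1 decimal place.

Rhenium pattern (n=3): 0.05231362 : 0.26268713 : 0.43968487 : 0.24531438
Element De pattern (n=2): 0.65723449 : 0.30693102 : 0.03583449
Convolve the two distributions (both contribute in 2-u steps):
  M: 0.05231362×0.65723449 = 0.034382
  M+2: 0.05231362×0.30693102 + 0.26268713×0.65723449 = 0.188704
  M+4: 0.05231362×0.03583449 + 0.26268713×0.30693102 + 0.43968487×0.65723449 = 0.371478
  M+6: 0.26268713×0.03583449 + 0.43968487×0.30693102 + 0.24531438×0.65723449 = 0.305595
  M+8: 0.43968487×0.03583449 + 0.24531438×0.30693102 = 0.091050
  M+10: 0.24531438×0.03583449 = 0.008791
Scale to base peak (0.371478) = 100: 9.3 : 50.8 : 100.0 : 82.3 : 24.5 : 2.4

9.3 : 50.8 : 100.0 : 82.3 : 24.5 : 2.4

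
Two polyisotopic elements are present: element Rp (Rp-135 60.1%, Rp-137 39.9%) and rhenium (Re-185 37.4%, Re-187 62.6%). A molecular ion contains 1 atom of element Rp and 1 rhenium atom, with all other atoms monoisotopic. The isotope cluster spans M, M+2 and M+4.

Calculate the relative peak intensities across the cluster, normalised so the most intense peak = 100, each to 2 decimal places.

42.78 : 100.00 : 47.54

Element Rp pattern (n=1): 0.6010 : 0.3990
Rhenium pattern (n=1): 0.3740 : 0.6260
Convolve the two distributions (both contribute in 2-u steps):
  M: 0.6010×0.3740 = 0.224774
  M+2: 0.6010×0.6260 + 0.3990×0.3740 = 0.525452
  M+4: 0.3990×0.6260 = 0.249774
Scale to base peak (0.525452) = 100: 42.78 : 100.00 : 47.54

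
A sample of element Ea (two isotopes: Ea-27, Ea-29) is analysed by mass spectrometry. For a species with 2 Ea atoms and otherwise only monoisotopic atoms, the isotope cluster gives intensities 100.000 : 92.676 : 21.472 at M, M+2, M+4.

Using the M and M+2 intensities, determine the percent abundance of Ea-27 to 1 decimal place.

68.3%

If p is the fraction of Ea that is Ea-27, then I(M+2)/I(M) = [C(2,1)·p^1·(1−p)] / p^2 = 2·(1−p)/p = 92.676/100.000 = 0.9268
(1−p)/p = 0.9268/2 = 0.4634  ⇒  p = 1/(1 + 0.4634) = 0.6833
Ea-27: 68.3%, Ea-29: 31.7%.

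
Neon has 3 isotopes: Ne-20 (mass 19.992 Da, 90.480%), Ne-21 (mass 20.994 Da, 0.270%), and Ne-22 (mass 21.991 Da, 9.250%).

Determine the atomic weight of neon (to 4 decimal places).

20.1796 Da

Weight each isotope mass by its fractional abundance: 0.90480 × 19.992 + 0.00270 × 20.994 + 0.09250 × 21.991
= 18.08876 + 0.05668 + 2.03417 = 20.17961 Da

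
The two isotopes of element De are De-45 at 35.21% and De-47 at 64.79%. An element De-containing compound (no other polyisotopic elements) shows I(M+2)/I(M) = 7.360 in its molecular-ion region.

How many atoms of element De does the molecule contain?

With n De atoms, P(M+2)/P(M) = C(n,1)·p^(n−1)q / p^n = n·q/p = n · 0.6479/0.3521.
n = 7.360 × 0.3521/0.6479 = 4.00 ≈ 4

4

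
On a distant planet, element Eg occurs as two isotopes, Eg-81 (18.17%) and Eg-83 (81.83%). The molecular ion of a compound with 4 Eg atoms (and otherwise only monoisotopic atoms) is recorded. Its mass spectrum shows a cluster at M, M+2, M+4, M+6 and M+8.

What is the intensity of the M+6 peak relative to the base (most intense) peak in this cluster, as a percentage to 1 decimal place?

Term probabilities: M 0.0011, M+2 0.0196, M+4 0.1326, M+6 0.3982, M+8 0.4484. Base peak = M+8.
P(M+8) = C(4,4) × 0.1817^0 × 0.8183^4 = 1 × 1.0000 × 0.4483841 = 0.448384 (base)
P(M+6) = C(4,3) × 0.1817^1 × 0.8183^3 = 4 × 0.1817 × 0.54794586 = 0.398247
Relative intensity = 0.398247 / 0.448384 × 100 = 88.8

88.8%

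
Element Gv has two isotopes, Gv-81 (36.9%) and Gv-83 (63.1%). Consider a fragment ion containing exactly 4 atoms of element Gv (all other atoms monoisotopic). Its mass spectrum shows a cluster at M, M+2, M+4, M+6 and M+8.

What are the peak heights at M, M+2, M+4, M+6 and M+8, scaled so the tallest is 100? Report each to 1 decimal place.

5.0 : 34.2 : 87.7 : 100.0 : 42.8

The 4 Gv atoms are independent, so intensities follow the terms of (0.369 + 0.631)^4.
P(M) = 0.369^4 = 0.018540
P(M+2) = 4 × 0.369^3 × 0.631^1 = 0.126814
P(M+4) = 6 × 0.369^2 × 0.631^2 = 0.325284
P(M+6) = 4 × 0.369^1 × 0.631^3 = 0.370830
P(M+8) = 0.631^4 = 0.158532
The M+6 peak is largest (0.370830); scaling to 100 gives 5.0 : 34.2 : 87.7 : 100.0 : 42.8.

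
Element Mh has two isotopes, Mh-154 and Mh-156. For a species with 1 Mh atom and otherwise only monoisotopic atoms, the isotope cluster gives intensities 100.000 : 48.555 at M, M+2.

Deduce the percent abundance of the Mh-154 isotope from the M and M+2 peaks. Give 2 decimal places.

67.32%

Let p = fractional abundance of Mh-154. I(M+2)/I(M) = [C(1,1)·p^0·(1−p)] / p^1 = 1·(1−p)/p = 48.555/100.000 = 0.4855
(1−p)/p = 0.4855/1 = 0.4855  ⇒  p = 1/(1 + 0.4855) = 0.6732
Mh-154: 67.32%, Mh-156: 32.68%.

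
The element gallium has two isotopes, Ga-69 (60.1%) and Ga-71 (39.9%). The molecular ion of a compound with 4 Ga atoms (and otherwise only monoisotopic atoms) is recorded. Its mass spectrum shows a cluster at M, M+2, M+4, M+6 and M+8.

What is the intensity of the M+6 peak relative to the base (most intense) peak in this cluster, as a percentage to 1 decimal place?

44.1%

Binomial terms of (0.601 + 0.399)^4: M 0.1305, M+2 0.3465, M+4 0.3450, M+6 0.1527, M+8 0.0253 → M+2 is the base peak.
P(M+2) = C(4,1) × 0.601^3 × 0.399^1 = 4 × 0.2170818 × 0.3990 = 0.346463 (base)
P(M+6) = C(4,3) × 0.601^1 × 0.399^3 = 4 × 0.6010 × 0.0635212 = 0.152705
Relative intensity = 0.152705 / 0.346463 × 100 = 44.1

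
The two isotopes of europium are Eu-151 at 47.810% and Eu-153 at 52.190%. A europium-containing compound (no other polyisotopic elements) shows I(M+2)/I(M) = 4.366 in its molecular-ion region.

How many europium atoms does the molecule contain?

The M+2/M ratio from n Eu atoms is n · q/p = n · 0.52190/0.47810.
n = 4.366 × 0.47810/0.52190 = 4.00 ≈ 4

4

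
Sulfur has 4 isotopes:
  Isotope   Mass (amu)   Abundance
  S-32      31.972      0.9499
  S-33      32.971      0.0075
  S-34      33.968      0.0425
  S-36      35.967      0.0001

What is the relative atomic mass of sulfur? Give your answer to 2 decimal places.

32.06 amu

The abundance-weighted mean is 0.9499 × 31.972 + 0.0075 × 32.971 + 0.0425 × 33.968 + 0.0001 × 35.967
= 30.3702 + 0.2473 + 1.4436 + 0.0036 = 32.0647 amu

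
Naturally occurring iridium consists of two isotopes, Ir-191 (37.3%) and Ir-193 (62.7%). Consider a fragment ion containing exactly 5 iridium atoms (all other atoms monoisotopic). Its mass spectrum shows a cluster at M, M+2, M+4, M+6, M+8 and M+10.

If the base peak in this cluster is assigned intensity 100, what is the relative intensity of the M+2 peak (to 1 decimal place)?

(0.373 + 0.627)^5 gives M 0.0072, M+2 0.0607, M+4 0.2040, M+6 0.3429, M+8 0.2882, M+10 0.0969; the largest is M+6.
P(M+6) = C(5,3) × 0.373^2 × 0.627^3 = 10 × 0.139129 × 0.24649188 = 0.342942 (base)
P(M+2) = C(5,1) × 0.373^4 × 0.627^1 = 5 × 0.01935688 × 0.6270 = 0.060684
Relative intensity = 0.060684 / 0.342942 × 100 = 17.7

17.7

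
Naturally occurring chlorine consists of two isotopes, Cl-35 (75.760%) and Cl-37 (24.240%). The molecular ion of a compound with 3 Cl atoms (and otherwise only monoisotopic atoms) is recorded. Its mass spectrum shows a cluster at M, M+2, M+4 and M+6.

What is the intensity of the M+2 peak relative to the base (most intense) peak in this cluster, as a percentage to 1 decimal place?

96.0%

(0.75760 + 0.24240)^3 gives M 0.4348, M+2 0.4174, M+4 0.1335, M+6 0.0142; the largest is M.
P(M) = C(3,0) × 0.75760^3 × 0.24240^0 = 1 × 0.4348304 × 1.0000 = 0.434830 (base)
P(M+2) = C(3,1) × 0.75760^2 × 0.24240^1 = 3 × 0.57395776 × 0.2424 = 0.417382
Relative intensity = 0.417382 / 0.434830 × 100 = 96.0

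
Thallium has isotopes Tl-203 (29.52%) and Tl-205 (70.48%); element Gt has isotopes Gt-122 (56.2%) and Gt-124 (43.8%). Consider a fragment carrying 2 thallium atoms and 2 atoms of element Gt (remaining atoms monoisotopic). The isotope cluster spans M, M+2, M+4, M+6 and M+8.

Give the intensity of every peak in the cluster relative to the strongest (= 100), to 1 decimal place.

7.3 : 46.1 : 100.0 : 85.7 : 25.2

Thallium pattern (n=2): 0.08714304 : 0.41611392 : 0.49674304
Element Gt pattern (n=2): 0.315844 : 0.492312 : 0.191844
Convolve the two distributions (both contribute in 2-u steps):
  M: 0.08714304×0.315844 = 0.027524
  M+2: 0.08714304×0.492312 + 0.41611392×0.315844 = 0.174329
  M+4: 0.08714304×0.191844 + 0.41611392×0.492312 + 0.49674304×0.315844 = 0.378469
  M+6: 0.41611392×0.191844 + 0.49674304×0.492312 = 0.324382
  M+8: 0.49674304×0.191844 = 0.095297
Scale to base peak (0.378469) = 100: 7.3 : 46.1 : 100.0 : 85.7 : 25.2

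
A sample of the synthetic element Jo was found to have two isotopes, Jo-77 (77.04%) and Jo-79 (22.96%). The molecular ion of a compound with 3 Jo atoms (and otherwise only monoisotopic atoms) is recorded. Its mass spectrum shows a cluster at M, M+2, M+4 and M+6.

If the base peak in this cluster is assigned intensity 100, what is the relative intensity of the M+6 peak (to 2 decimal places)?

2.65

Term probabilities: M 0.4572, M+2 0.4088, M+4 0.1218, M+6 0.0121. Base peak = M.
P(M) = C(3,0) × 0.7704^3 × 0.2296^0 = 1 × 0.45724485 × 1.0000 = 0.457245 (base)
P(M+6) = C(3,3) × 0.7704^0 × 0.2296^3 = 1 × 1.0000 × 0.01210363 = 0.012104
Relative intensity = 0.012104 / 0.457245 × 100 = 2.65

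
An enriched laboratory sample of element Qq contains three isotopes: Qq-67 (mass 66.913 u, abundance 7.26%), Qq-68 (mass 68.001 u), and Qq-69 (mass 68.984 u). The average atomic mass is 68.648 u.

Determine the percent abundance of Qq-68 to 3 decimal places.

18.886%

The remaining 92.74% is split between Qq-68 (fraction x) and Qq-69 (fraction 0.9274 − x).
Substituting: 68.001x + 68.984(0.9274 − x) = 63.7901162
(68.001 − 68.984)x = -0.1856454  ⇒  x = 0.18886, y = 0.73854
Qq-68: 18.886%, Qq-69: 73.854%.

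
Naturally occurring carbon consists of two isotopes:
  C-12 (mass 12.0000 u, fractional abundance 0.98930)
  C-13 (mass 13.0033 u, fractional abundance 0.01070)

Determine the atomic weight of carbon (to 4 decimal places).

Ar = Σ fᵢ·mᵢ = 0.98930 × 12.0000 + 0.01070 × 13.0033
= 11.87160 + 0.13914 = 12.01074 u

12.0107 u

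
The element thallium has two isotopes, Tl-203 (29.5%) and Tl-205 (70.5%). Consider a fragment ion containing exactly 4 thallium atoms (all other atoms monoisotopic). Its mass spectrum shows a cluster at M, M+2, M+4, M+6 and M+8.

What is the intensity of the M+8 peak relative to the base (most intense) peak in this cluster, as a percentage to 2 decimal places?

Term probabilities: M 0.0076, M+2 0.0724, M+4 0.2595, M+6 0.4135, M+8 0.2470. Base peak = M+6.
P(M+6) = C(4,3) × 0.295^1 × 0.705^3 = 4 × 0.2950 × 0.35040263 = 0.413475 (base)
P(M+8) = C(4,4) × 0.295^0 × 0.705^4 = 1 × 1.0000 × 0.24703385 = 0.247034
Relative intensity = 0.247034 / 0.413475 × 100 = 59.75

59.75%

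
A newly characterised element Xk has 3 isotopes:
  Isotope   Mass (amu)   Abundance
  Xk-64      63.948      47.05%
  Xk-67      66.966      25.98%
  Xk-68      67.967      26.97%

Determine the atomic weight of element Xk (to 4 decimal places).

65.8160 amu

Ar = Σ fᵢ·mᵢ = 0.4705 × 63.948 + 0.2598 × 66.966 + 0.2697 × 67.967
= 30.08753 + 17.39777 + 18.33070 = 65.81600 amu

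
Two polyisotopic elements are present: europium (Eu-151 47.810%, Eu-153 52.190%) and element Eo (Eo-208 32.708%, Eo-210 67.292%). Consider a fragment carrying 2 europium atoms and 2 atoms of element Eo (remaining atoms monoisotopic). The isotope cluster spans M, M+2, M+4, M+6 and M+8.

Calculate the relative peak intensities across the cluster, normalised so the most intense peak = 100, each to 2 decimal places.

6.94 : 43.71 : 100.00 : 98.17 : 35.01

Europium pattern (n=2): 0.22857961 : 0.49904078 : 0.27237961
Element Eo pattern (n=2): 0.10698133 : 0.44019735 : 0.45282133
Convolve the two distributions (both contribute in 2-u steps):
  M: 0.22857961×0.10698133 = 0.024454
  M+2: 0.22857961×0.44019735 + 0.49904078×0.10698133 = 0.154008
  M+4: 0.22857961×0.45282133 + 0.49904078×0.44019735 + 0.27237961×0.10698133 = 0.352322
  M+6: 0.49904078×0.45282133 + 0.27237961×0.44019735 = 0.345877
  M+8: 0.27237961×0.45282133 = 0.123339
Scale to base peak (0.352322) = 100: 6.94 : 43.71 : 100.00 : 98.17 : 35.01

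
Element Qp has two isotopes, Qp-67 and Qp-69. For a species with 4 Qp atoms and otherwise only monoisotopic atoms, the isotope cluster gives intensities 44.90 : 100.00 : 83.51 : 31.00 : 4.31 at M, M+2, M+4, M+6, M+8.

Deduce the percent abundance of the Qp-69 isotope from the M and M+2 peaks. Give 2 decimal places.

Let p = fractional abundance of Qp-67. I(M+2)/I(M) = [C(4,1)·p^3·(1−p)] / p^4 = 4·(1−p)/p = 100.00/44.90 = 2.2272
(1−p)/p = 2.2272/4 = 0.5568  ⇒  p = 1/(1 + 0.5568) = 0.6423
Qp-67: 64.23%, Qp-69: 35.77%.

35.77%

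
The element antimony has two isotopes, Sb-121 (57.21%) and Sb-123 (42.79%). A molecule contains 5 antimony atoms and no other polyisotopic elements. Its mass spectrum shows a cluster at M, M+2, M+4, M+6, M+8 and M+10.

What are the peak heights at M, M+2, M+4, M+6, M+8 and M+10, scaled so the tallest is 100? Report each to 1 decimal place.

17.9 : 66.8 : 100.0 : 74.8 : 28.0 : 4.2

The 5 Sb atoms are independent, so intensities follow the terms of (0.5721 + 0.4279)^5.
P(M) = 0.5721^5 = 0.061286
P(M+2) = 5 × 0.5721^4 × 0.4279^1 = 0.229192
P(M+4) = 10 × 0.5721^3 × 0.4279^2 = 0.342847
P(M+6) = 10 × 0.5721^2 × 0.4279^3 = 0.256431
P(M+8) = 5 × 0.5721^1 × 0.4279^4 = 0.095898
P(M+10) = 0.4279^5 = 0.014345
The M+4 peak is largest (0.342847); scaling to 100 gives 17.9 : 66.8 : 100.0 : 74.8 : 28.0 : 4.2.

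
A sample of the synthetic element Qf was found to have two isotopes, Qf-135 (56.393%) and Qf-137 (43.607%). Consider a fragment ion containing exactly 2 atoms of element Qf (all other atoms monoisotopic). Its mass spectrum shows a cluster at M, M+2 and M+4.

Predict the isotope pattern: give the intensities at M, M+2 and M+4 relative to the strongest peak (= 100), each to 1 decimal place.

Each Qf atom is independently Qf-135 (p = 0.56393) or Qf-137 (q = 0.43607); the cluster is the binomial expansion (p + q)^2.
P(M) = 0.56393^2 = 0.318017
P(M+2) = 2 × 0.56393^1 × 0.43607^1 = 0.491826
P(M+4) = 0.43607^2 = 0.190157
The M+2 peak is largest (0.491826); scaling to 100 gives 64.7 : 100.0 : 38.7.

64.7 : 100.0 : 38.7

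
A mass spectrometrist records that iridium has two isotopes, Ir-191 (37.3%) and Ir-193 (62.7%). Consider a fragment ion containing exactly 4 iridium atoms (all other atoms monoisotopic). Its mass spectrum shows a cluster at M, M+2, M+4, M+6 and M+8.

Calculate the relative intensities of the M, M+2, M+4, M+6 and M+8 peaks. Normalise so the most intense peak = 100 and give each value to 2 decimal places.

The 4 Ir atoms are independent, so intensities follow the terms of (0.373 + 0.627)^4.
P(M) = 0.373^4 = 0.019357
P(M+2) = 4 × 0.373^3 × 0.627^1 = 0.130153
P(M+4) = 6 × 0.373^2 × 0.627^2 = 0.328174
P(M+6) = 4 × 0.373^1 × 0.627^3 = 0.367766
P(M+8) = 0.627^4 = 0.154550
The M+6 peak is largest (0.367766); scaling to 100 gives 5.26 : 35.39 : 89.23 : 100.00 : 42.02.

5.26 : 35.39 : 89.23 : 100.00 : 42.02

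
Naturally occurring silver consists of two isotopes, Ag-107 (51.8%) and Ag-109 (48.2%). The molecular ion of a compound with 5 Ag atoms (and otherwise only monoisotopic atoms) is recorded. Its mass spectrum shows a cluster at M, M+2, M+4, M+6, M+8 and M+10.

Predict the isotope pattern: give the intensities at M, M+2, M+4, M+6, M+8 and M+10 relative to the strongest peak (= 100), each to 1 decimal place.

11.5 : 53.7 : 100.0 : 93.1 : 43.3 : 8.1

Expanding (0.518 + 0.482)^5:
P(M) = 0.518^5 = 0.037295
P(M+2) = 5 × 0.518^4 × 0.482^1 = 0.173515
P(M+4) = 10 × 0.518^3 × 0.482^2 = 0.322911
P(M+6) = 10 × 0.518^2 × 0.482^3 = 0.300470
P(M+8) = 5 × 0.518^1 × 0.482^4 = 0.139794
P(M+10) = 0.482^5 = 0.026016
The M+4 peak is largest (0.322911); scaling to 100 gives 11.5 : 53.7 : 100.0 : 93.1 : 43.3 : 8.1.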